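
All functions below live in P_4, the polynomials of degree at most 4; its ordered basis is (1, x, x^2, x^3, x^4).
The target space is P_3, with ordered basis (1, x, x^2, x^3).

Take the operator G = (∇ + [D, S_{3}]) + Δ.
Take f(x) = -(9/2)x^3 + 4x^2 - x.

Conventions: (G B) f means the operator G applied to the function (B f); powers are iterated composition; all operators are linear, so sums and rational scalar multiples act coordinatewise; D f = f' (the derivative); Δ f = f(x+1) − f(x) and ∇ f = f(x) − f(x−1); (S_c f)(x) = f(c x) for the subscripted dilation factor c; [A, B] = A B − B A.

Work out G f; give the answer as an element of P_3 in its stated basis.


the image equals g(x) = -270x^2 + 64x - 13

∇ f = -(27/2)x^2 + (43/2)x - 19/2
S_{3} f = -(243/2)x^3 + 36x^2 - 3x
D S_{3} f = -(729/2)x^2 + 72x - 3
D f = -(27/2)x^2 + 8x - 1
S_{3} D f = -(243/2)x^2 + 24x - 1
[D, S_{3}] f = -243x^2 + 48x - 2
(∇ + [D, S_{3}]) f = -(513/2)x^2 + (139/2)x - 23/2
Δ f = -(27/2)x^2 - (11/2)x - 3/2
((∇ + [D, S_{3}]) + Δ) f = -270x^2 + 64x - 13


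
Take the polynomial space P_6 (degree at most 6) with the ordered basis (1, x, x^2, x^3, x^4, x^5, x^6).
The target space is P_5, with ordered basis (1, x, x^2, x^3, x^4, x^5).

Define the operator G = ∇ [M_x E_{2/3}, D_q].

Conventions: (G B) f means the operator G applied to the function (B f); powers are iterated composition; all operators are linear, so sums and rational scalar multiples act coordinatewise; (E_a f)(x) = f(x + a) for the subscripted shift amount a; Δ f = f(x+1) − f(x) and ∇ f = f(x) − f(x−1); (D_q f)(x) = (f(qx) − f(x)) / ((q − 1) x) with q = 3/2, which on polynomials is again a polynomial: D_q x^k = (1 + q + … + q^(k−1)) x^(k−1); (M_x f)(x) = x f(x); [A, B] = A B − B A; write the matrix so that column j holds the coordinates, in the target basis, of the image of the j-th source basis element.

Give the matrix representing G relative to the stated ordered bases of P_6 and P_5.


the matrix is [[0, -3/2, 7/12, -103/72, 133/144, -3023/2592, 12887/15552]; [0, 0, -9/2, 91/24, -23/3, 2519/288, -22477/2592]; [0, 0, 0, -81/8, 113/8, -1249/48, 26455/576]; [0, 0, 0, 0, -81/4, 1957/48, -10295/144]; [0, 0, 0, 0, 0, -1215/32, 19505/192]; [0, 0, 0, 0, 0, 0, -2187/32]] (rows listed top to bottom)

image of 1: 0
image of x: -3/2
image of x^2: -(9/2)x + 7/12
image of x^3: -(81/8)x^2 + (91/24)x - 103/72
image of x^4: -(81/4)x^3 + (113/8)x^2 - (23/3)x + 133/144
image of x^5: -(1215/32)x^4 + (1957/48)x^3 - (1249/48)x^2 + (2519/288)x - 3023/2592
image of x^6: -(2187/32)x^5 + (19505/192)x^4 - (10295/144)x^3 + (26455/576)x^2 - (22477/2592)x + 12887/15552
each image's coordinates form column j of the matrix


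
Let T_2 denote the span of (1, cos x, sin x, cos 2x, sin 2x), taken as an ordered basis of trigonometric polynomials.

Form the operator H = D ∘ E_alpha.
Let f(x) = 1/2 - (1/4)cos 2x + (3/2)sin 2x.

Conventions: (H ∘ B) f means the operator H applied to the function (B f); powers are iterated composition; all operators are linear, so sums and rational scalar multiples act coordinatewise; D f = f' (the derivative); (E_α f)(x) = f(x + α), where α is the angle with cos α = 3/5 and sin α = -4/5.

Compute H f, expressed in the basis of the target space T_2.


E_alpha f = 1/2 - (137/100)cos 2x - (33/50)sin 2x
D E_alpha f = -(33/25)cos 2x + (137/50)sin 2x

the image equals g(x) = -(33/25)cos 2x + (137/50)sin 2x


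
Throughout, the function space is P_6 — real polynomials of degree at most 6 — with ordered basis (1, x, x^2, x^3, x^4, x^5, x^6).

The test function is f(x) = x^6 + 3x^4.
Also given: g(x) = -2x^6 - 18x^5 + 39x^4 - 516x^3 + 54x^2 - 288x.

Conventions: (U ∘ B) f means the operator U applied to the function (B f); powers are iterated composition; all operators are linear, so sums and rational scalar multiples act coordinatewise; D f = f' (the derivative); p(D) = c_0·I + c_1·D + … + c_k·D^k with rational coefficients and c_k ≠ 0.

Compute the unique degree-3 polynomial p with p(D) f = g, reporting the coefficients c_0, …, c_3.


D^0 f = x^6 + 3x^4
D^1 f = 6x^5 + 12x^3
D^2 f = 30x^4 + 36x^2
D^3 f = 120x^3 + 72x
matching coefficients of g against c_0 f + c_1 Df + … from the top degree down determines the c_i
solution: c_0 = -2, c_1 = -3, c_2 = 3/2, c_3 = -4

p(D) = -2·I − 3·D + (3/2)·D^2 − 4·D^3, i.e. c_0 = -2, c_1 = -3, c_2 = 3/2, c_3 = -4


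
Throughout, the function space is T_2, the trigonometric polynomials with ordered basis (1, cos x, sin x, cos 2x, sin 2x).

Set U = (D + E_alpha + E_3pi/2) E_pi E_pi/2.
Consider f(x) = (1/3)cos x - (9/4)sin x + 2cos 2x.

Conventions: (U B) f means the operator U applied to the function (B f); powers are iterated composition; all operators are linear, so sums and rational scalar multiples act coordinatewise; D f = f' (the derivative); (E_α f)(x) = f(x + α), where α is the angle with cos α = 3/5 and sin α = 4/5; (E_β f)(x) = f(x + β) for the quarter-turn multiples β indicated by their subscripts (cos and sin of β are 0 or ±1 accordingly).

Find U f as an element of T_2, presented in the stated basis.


E_pi/2 f = -(9/4)cos x - (1/3)sin x - 2cos 2x
E_pi E_pi/2 f = (9/4)cos x + (1/3)sin x - 2cos 2x
D E_pi E_pi/2 f = (1/3)cos x - (9/4)sin x + 4sin 2x
E_alpha E_pi E_pi/2 f = (97/60)cos x - (8/5)sin x + (14/25)cos 2x + (48/25)sin 2x
E_3pi/2 E_pi E_pi/2 f = -(1/3)cos x + (9/4)sin x + 2cos 2x
(D + E_alpha + E_3pi/2) E_pi E_pi/2 f = (97/60)cos x - (8/5)sin x + (64/25)cos 2x + (148/25)sin 2x

the image equals g(x) = (97/60)cos x - (8/5)sin x + (64/25)cos 2x + (148/25)sin 2x


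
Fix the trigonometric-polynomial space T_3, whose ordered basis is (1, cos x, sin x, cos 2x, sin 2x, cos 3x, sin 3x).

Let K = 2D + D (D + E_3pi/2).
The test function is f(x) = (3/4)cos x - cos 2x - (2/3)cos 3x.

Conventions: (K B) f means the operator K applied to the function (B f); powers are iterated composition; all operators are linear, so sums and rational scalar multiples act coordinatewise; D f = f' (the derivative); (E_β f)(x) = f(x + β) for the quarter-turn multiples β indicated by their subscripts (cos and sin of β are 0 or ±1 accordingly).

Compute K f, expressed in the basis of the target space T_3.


the image equals g(x) = -(3/2)sin x + 4cos 2x + 2sin 2x + 8cos 3x + 4sin 3x

D f = -(3/4)sin x + 2sin 2x + 2sin 3x
(2D) f = -(3/2)sin x + 4sin 2x + 4sin 3x
D f = -(3/4)sin x + 2sin 2x + 2sin 3x
E_3pi/2 f = (3/4)sin x + cos 2x + (2/3)sin 3x
(D + E_3pi/2) f = cos 2x + 2sin 2x + (8/3)sin 3x
D (D + E_3pi/2) f = 4cos 2x - 2sin 2x + 8cos 3x
(2D + D (D + E_3pi/2)) f = -(3/2)sin x + 4cos 2x + 2sin 2x + 8cos 3x + 4sin 3x


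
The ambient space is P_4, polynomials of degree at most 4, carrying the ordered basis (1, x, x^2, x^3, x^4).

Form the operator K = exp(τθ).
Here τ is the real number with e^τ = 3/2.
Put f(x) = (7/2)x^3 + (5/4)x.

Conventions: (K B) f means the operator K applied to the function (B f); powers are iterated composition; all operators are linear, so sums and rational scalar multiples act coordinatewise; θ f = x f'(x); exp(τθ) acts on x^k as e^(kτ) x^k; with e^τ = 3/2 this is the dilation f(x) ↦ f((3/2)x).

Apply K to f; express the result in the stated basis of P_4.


g(x) = (189/16)x^3 + (15/8)x

exp(τθ) x^k = e^(kτ) x^k; with e^τ = 3/2 this sends x^k to (3/2)^k x^k
x ↦ 3/2 x
x^3 ↦ 27/8 x^3
applying this coordinatewise to f: exp(τθ) f = (189/16)x^3 + (15/8)x


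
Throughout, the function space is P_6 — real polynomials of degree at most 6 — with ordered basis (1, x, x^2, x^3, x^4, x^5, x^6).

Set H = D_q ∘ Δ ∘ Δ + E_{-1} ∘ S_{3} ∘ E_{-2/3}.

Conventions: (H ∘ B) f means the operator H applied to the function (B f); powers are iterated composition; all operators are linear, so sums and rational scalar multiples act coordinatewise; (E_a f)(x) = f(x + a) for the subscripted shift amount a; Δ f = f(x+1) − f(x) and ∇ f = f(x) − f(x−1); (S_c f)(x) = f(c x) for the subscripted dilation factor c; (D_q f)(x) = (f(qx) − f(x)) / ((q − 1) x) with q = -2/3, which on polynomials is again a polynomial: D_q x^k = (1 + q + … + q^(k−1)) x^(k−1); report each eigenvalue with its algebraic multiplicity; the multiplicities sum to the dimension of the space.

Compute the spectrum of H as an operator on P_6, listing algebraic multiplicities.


image of 1: 1
image of x: 3x - 11/3
image of x^2: 9x^2 - 22x + 121/9
image of x^3: 27x^3 - 99x^2 + 121x - 1169/27
image of x^4: 81x^4 - 396x^3 + 726x^2 - (5288/9)x + 16585/81
image of x^5: 243x^5 - 1485x^4 + 3630x^3 - (39790/9)x^2 + (73745/27)x - 144041/243
image of x^6: 729x^6 - 5346x^5 + 16335x^4 - (239450/9)x^3 + 24495x^2 - (320212/27)x + 1902781/729
the matrix is upper triangular; its diagonal is (1, 3, 9, 27, 81, 243, 729)
for a triangular matrix the eigenvalues are the diagonal entries, with algebraic multiplicity their repetition count

λ = 1 (multiplicity 1), λ = 3 (multiplicity 1), λ = 9 (multiplicity 1), λ = 27 (multiplicity 1), λ = 81 (multiplicity 1), λ = 243 (multiplicity 1), λ = 729 (multiplicity 1)


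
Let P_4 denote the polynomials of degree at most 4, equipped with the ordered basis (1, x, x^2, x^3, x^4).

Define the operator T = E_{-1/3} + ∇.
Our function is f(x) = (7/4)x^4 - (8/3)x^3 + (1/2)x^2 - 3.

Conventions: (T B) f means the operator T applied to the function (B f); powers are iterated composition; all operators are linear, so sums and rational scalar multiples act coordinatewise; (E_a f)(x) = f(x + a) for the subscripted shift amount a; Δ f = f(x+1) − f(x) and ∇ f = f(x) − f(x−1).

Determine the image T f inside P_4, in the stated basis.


E_{-1/3} f = (7/4)x^4 - 5x^3 + (13/3)x^2 - (40/27)x - 305/108
∇ f = 7x^3 - (37/2)x^2 + 16x - 59/12
(E_{-1/3} + ∇) f = (7/4)x^4 + 2x^3 - (85/6)x^2 + (392/27)x - 209/27

the image equals g(x) = (7/4)x^4 + 2x^3 - (85/6)x^2 + (392/27)x - 209/27


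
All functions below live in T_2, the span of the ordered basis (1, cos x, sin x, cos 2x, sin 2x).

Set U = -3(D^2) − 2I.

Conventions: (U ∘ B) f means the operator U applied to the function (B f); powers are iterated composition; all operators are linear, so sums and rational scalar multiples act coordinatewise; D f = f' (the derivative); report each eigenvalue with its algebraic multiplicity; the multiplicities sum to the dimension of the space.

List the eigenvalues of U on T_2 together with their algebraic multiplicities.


λ = -2 (multiplicity 1), λ = 1 (multiplicity 2), λ = 10 (multiplicity 2)

image of 1: -2
image of cos x: cos x
image of sin x: sin x
image of cos 2x: 10cos 2x
image of sin 2x: 10sin 2x
the matrix is diagonal; its diagonal is (-2, 1, 1, 10, 10)
for a triangular matrix the eigenvalues are the diagonal entries, with algebraic multiplicity their repetition count


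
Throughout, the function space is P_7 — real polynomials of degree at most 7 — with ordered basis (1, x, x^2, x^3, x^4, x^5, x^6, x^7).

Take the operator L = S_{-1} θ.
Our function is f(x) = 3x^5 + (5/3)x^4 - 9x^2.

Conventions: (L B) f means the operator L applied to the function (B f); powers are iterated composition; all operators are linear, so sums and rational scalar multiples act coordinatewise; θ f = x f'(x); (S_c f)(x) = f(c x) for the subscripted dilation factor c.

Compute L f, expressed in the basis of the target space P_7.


the image equals g(x) = -15x^5 + (20/3)x^4 - 18x^2

θ f = 15x^5 + (20/3)x^4 - 18x^2
S_{-1} θ f = -15x^5 + (20/3)x^4 - 18x^2


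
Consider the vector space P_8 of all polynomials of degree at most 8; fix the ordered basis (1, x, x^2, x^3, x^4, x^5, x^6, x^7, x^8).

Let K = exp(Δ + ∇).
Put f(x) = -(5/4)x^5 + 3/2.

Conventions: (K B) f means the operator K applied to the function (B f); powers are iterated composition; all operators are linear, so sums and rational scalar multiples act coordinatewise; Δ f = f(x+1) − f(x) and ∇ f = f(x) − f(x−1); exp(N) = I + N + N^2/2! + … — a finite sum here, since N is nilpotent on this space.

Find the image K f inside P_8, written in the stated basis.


order-1 term: -(25/2)x^4 - 25x^2 - 5/2
order-2 term: -50x^3 - 100x
order-3 term: -100x^2 - 100
order-4 term: -100x
order-5 term: -40
the series for exp(Δ + ∇) f terminates at order 5
exp(Δ + ∇) f = -(5/4)x^5 - (25/2)x^4 - 50x^3 - 125x^2 - 200x - 141

the result is g(x) = -(5/4)x^5 - (25/2)x^4 - 50x^3 - 125x^2 - 200x - 141


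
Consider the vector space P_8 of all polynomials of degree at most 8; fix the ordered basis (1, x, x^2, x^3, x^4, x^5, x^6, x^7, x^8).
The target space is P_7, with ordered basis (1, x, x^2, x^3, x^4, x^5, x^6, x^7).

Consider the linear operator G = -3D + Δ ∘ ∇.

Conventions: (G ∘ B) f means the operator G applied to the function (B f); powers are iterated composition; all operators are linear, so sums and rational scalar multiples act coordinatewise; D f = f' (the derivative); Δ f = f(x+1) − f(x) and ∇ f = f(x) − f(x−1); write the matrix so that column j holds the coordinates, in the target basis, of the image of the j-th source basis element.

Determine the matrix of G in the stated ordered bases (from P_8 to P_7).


image of 1: 0
image of x: -3
image of x^2: -6x + 2
image of x^3: -9x^2 + 6x
image of x^4: -12x^3 + 12x^2 + 2
image of x^5: -15x^4 + 20x^3 + 10x
image of x^6: -18x^5 + 30x^4 + 30x^2 + 2
image of x^7: -21x^6 + 42x^5 + 70x^3 + 14x
image of x^8: -24x^7 + 56x^6 + 140x^4 + 56x^2 + 2
each image's coordinates form column j of the matrix

the matrix is [[0, -3, 2, 0, 2, 0, 2, 0, 2]; [0, 0, -6, 6, 0, 10, 0, 14, 0]; [0, 0, 0, -9, 12, 0, 30, 0, 56]; [0, 0, 0, 0, -12, 20, 0, 70, 0]; [0, 0, 0, 0, 0, -15, 30, 0, 140]; [0, 0, 0, 0, 0, 0, -18, 42, 0]; [0, 0, 0, 0, 0, 0, 0, -21, 56]; [0, 0, 0, 0, 0, 0, 0, 0, -24]] (rows listed top to bottom)


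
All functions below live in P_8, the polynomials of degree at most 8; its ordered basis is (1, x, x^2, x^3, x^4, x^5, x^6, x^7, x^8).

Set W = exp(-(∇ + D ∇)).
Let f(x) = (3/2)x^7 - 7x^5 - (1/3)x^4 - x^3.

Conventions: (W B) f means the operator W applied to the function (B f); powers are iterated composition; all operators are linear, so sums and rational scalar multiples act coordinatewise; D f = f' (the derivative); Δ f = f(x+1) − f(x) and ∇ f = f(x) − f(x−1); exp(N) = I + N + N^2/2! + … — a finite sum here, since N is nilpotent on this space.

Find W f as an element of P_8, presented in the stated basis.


g(x) = (3/2)x^7 - (21/2)x^6 - 7x^5 + (734/3)x^4 - (4093/6)x^3 + (265/2)x^2 + (9439/6)x - 7555/6

order-1 term: -(21/2)x^6 - (63/2)x^5 + 140x^4 - (517/6)x^3 - 9x^2 + (317/6)x - 20
order-2 term: (63/2)x^5 + (315/2)x^4 - (665/2)x^3 - (739/2)x^2 + (1617/2)x - 2129/6
order-3 term: -(105/2)x^4 - 315x^3 + (455/2)x^2 + (2524/3)x - 967/2
order-4 term: (105/2)x^3 + 315x^2 + (35/2)x - 1156/3
order-5 term: -(63/2)x^2 - (315/2)x - 91/2
order-6 term: (21/2)x + 63/2
order-7 term: -3/2
the series for exp(-(∇ + D ∇)) f terminates at order 7
exp(-(∇ + D ∇)) f = (3/2)x^7 - (21/2)x^6 - 7x^5 + (734/3)x^4 - (4093/6)x^3 + (265/2)x^2 + (9439/6)x - 7555/6


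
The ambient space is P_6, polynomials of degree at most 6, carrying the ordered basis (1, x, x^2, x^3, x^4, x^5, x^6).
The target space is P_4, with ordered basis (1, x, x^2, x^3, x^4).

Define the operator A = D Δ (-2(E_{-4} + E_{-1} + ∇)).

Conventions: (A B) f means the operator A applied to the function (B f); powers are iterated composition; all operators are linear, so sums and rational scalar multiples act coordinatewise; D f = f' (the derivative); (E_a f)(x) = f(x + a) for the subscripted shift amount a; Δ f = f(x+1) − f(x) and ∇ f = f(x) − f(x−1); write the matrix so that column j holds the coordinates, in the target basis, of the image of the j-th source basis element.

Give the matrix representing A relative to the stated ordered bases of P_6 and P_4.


the matrix is [[0, 0, -8, 36, -304, 1740, -9384]; [0, 0, 0, -24, 144, -1520, 10440]; [0, 0, 0, 0, -48, 360, -4560]; [0, 0, 0, 0, 0, -80, 720]; [0, 0, 0, 0, 0, 0, -120]] (rows listed top to bottom)

image of 1: 0
image of x: 0
image of x^2: -8
image of x^3: -24x + 36
image of x^4: -48x^2 + 144x - 304
image of x^5: -80x^3 + 360x^2 - 1520x + 1740
image of x^6: -120x^4 + 720x^3 - 4560x^2 + 10440x - 9384
each image's coordinates form column j of the matrix


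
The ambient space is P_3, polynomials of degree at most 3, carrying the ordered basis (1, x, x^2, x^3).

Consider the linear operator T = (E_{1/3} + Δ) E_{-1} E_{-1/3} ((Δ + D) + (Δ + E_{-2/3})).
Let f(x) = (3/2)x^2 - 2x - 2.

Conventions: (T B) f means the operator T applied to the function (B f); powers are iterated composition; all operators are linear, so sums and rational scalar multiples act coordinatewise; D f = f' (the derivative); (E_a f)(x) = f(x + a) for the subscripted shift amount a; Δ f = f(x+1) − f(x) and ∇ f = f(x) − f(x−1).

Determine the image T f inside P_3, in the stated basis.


Δ f = 3x - 1/2
D f = 3x - 2
(Δ + D) f = 6x - 5/2
Δ f = 3x - 1/2
E_{-2/3} f = (3/2)x^2 - 4x
(Δ + E_{-2/3}) f = (3/2)x^2 - x - 1/2
((Δ + D) + (Δ + E_{-2/3})) f = (3/2)x^2 + 5x - 3
E_{-1/3} ((Δ + D) + (Δ + E_{-2/3})) f = (3/2)x^2 + 4x - 9/2
E_{-1} E_{-1/3} ((Δ + D) + (Δ + E_{-2/3})) f = (3/2)x^2 + x - 7
E_{1/3} (E_{-1} E_{-1/3}) ((Δ + D) + (Δ + E_{-2/3})) f = (3/2)x^2 + 2x - 13/2
Δ (E_{-1} E_{-1/3}) ((Δ + D) + (Δ + E_{-2/3})) f = 3x + 5/2
(E_{1/3} + Δ) (E_{-1} E_{-1/3}) ((Δ + D) + (Δ + E_{-2/3})) f = (3/2)x^2 + 5x - 4

g(x) = (3/2)x^2 + 5x - 4


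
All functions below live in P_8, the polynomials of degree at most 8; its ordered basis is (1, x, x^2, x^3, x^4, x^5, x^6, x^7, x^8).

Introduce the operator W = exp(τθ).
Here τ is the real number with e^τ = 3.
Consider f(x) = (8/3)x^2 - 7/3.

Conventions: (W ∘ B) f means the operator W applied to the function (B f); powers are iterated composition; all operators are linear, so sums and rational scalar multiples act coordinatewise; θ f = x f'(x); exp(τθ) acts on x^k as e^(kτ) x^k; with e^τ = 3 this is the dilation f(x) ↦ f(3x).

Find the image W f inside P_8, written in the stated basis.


the image equals g(x) = 24x^2 - 7/3

exp(τθ) x^k = e^(kτ) x^k; with e^τ = 3 this sends x^k to 3^k x^k
x^2 ↦ 9 x^2
applying this coordinatewise to f: exp(τθ) f = 24x^2 - 7/3


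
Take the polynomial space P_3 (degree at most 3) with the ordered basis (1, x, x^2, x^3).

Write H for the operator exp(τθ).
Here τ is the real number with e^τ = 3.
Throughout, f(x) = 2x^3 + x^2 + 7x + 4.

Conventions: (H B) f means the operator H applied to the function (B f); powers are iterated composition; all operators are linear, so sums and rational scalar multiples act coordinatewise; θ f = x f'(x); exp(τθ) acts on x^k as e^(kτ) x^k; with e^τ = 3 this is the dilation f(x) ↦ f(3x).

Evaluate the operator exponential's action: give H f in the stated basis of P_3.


exp(τθ) x^k = e^(kτ) x^k; with e^τ = 3 this sends x^k to 3^k x^k
x ↦ 3 x
x^2 ↦ 9 x^2
x^3 ↦ 27 x^3
applying this coordinatewise to f: exp(τθ) f = 54x^3 + 9x^2 + 21x + 4

g(x) = 54x^3 + 9x^2 + 21x + 4


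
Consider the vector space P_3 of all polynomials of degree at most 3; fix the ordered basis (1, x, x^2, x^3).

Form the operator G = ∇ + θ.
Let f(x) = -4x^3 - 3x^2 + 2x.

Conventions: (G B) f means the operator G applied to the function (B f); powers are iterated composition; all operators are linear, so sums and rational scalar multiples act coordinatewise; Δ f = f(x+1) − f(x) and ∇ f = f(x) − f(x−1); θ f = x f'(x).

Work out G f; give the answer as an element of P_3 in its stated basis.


∇ f = -12x^2 + 6x + 1
θ f = -12x^3 - 6x^2 + 2x
(∇ + θ) f = -12x^3 - 18x^2 + 8x + 1

the image equals g(x) = -12x^3 - 18x^2 + 8x + 1


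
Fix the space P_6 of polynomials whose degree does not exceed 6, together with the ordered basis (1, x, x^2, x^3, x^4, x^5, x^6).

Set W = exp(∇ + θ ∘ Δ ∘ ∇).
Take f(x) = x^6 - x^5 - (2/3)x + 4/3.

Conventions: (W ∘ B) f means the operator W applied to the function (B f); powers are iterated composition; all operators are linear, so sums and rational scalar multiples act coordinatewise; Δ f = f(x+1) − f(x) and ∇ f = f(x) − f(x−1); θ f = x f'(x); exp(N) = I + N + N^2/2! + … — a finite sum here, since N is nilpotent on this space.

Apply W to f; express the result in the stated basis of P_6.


order-1 term: 6x^5 + 100x^4 - 30x^3 + 35x^2 + x - 8/3
order-2 term: 15x^4 + 350x^3 + 885x^2 + 205x - 79
order-3 term: 20x^3 + 440x^2 + 960x - 115
order-4 term: 15x^2 + 235x + 135
order-5 term: 6x + 44
order-6 term: 1
the series for exp(∇ + θ ∘ Δ ∘ ∇) f terminates at order 6
exp(∇ + θ ∘ Δ ∘ ∇) f = x^6 + 5x^5 + 115x^4 + 340x^3 + 1375x^2 + (4219/3)x - 46/3

the result is g(x) = x^6 + 5x^5 + 115x^4 + 340x^3 + 1375x^2 + (4219/3)x - 46/3


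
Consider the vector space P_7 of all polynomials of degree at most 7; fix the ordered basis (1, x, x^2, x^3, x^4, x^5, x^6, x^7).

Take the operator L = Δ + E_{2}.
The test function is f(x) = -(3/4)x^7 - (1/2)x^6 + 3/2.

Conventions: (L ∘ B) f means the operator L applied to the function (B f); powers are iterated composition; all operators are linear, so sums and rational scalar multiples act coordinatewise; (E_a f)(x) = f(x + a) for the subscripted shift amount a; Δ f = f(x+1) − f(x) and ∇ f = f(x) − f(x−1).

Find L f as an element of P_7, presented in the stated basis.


Δ f = -(21/4)x^6 - (75/4)x^5 - (135/4)x^4 - (145/4)x^3 - (93/4)x^2 - (33/4)x - 5/4
E_{2} f = -(3/4)x^7 - 11x^6 - 69x^5 - 240x^4 - 500x^3 - 624x^2 - 432x - 253/2
(Δ + E_{2}) f = -(3/4)x^7 - (65/4)x^6 - (351/4)x^5 - (1095/4)x^4 - (2145/4)x^3 - (2589/4)x^2 - (1761/4)x - 511/4

g(x) = -(3/4)x^7 - (65/4)x^6 - (351/4)x^5 - (1095/4)x^4 - (2145/4)x^3 - (2589/4)x^2 - (1761/4)x - 511/4


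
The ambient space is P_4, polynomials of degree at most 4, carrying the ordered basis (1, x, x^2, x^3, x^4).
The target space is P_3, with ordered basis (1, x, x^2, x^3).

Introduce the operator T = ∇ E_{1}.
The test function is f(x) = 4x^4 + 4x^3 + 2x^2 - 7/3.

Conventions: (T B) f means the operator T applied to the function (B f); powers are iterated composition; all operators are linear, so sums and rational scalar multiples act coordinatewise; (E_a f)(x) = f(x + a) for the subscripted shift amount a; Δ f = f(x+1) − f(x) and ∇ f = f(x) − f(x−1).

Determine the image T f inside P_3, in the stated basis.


E_{1} f = 4x^4 + 20x^3 + 38x^2 + 32x + 23/3
∇ E_{1} f = 16x^3 + 36x^2 + 32x + 10

the image equals g(x) = 16x^3 + 36x^2 + 32x + 10


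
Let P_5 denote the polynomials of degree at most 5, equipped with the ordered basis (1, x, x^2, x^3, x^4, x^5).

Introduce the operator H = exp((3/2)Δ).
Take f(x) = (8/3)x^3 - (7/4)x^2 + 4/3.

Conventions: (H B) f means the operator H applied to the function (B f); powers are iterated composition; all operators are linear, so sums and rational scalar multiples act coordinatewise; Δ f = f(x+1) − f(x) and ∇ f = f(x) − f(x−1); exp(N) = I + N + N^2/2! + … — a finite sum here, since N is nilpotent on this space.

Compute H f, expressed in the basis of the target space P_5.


g(x) = (8/3)x^3 + (41/4)x^2 + (99/4)x + 1237/48

order-1 term: 12x^2 + (27/4)x + 11/8
order-2 term: 18x + 225/16
order-3 term: 9
the series for exp((3/2)Δ) f terminates at order 3
exp((3/2)Δ) f = (8/3)x^3 + (41/4)x^2 + (99/4)x + 1237/48


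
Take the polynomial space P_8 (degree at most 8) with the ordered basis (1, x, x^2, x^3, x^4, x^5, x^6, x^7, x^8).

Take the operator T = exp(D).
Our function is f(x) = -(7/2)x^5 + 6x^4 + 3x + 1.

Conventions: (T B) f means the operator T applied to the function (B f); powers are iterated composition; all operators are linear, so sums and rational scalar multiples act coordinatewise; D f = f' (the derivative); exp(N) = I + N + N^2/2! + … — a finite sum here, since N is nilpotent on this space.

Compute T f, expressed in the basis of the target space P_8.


order-1 term: -(35/2)x^4 + 24x^3 + 3
order-2 term: -35x^3 + 36x^2
order-3 term: -35x^2 + 24x
order-4 term: -(35/2)x + 6
order-5 term: -7/2
the series for exp(D) f terminates at order 5
exp(D) f = -(7/2)x^5 - (23/2)x^4 - 11x^3 + x^2 + (19/2)x + 13/2

g(x) = -(7/2)x^5 - (23/2)x^4 - 11x^3 + x^2 + (19/2)x + 13/2


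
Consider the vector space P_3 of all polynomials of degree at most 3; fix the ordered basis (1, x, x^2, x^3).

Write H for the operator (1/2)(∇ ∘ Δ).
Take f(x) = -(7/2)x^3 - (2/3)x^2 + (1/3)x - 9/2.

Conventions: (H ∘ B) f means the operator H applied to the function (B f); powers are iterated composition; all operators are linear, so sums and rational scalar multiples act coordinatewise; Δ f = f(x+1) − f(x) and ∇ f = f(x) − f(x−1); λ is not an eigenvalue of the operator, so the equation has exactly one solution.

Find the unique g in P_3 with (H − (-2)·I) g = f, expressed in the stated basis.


write g with unknown coordinates in the stated basis and equate coefficients in (H − (-2)·I) g = f
solving from the highest basis element down gives g = -(7/4)x^3 - (1/3)x^2 + (67/24)x - 25/12
check: H g = -(21/4)x - 1/3
so H g − (-2)·g = -(7/2)x^3 - (2/3)x^2 + (1/3)x - 9/2 = f ✓

the image equals g(x) = -(7/4)x^3 - (1/3)x^2 + (67/24)x - 25/12


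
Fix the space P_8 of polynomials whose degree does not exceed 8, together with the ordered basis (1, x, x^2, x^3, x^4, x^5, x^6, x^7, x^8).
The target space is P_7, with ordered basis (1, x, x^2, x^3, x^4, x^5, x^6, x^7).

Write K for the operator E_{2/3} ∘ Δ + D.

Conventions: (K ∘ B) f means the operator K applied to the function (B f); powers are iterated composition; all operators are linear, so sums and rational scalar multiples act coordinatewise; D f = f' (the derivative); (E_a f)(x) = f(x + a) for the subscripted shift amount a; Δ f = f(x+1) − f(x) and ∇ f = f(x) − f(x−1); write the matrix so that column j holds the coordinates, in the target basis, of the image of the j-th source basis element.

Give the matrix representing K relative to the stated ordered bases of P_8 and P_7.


the matrix is [[0, 2, 7/3, 13/3, 203/27, 1031/81, 1729/81, 25999/729, 130123/2187]; [0, 0, 4, 7, 52/3, 1015/27, 2062/27, 12103/81, 207992/729]; [0, 0, 0, 6, 14, 130/3, 1015/9, 7217/27, 48412/81]; [0, 0, 0, 0, 8, 70/3, 260/3, 7105/27, 57736/81]; [0, 0, 0, 0, 0, 10, 35, 455/3, 14210/27]; [0, 0, 0, 0, 0, 0, 12, 49, 728/3]; [0, 0, 0, 0, 0, 0, 0, 14, 196/3]; [0, 0, 0, 0, 0, 0, 0, 0, 16]] (rows listed top to bottom)

image of 1: 0
image of x: 2
image of x^2: 4x + 7/3
image of x^3: 6x^2 + 7x + 13/3
image of x^4: 8x^3 + 14x^2 + (52/3)x + 203/27
image of x^5: 10x^4 + (70/3)x^3 + (130/3)x^2 + (1015/27)x + 1031/81
image of x^6: 12x^5 + 35x^4 + (260/3)x^3 + (1015/9)x^2 + (2062/27)x + 1729/81
image of x^7: 14x^6 + 49x^5 + (455/3)x^4 + (7105/27)x^3 + (7217/27)x^2 + (12103/81)x + 25999/729
image of x^8: 16x^7 + (196/3)x^6 + (728/3)x^5 + (14210/27)x^4 + (57736/81)x^3 + (48412/81)x^2 + (207992/729)x + 130123/2187
each image's coordinates form column j of the matrix


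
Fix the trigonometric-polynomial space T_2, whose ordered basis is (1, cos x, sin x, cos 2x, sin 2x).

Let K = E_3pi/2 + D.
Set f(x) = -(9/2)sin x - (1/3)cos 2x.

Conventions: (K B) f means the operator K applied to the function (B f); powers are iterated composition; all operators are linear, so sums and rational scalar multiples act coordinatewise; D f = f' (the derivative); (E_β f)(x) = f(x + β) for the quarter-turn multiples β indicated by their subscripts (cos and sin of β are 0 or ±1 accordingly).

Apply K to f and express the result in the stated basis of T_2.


the result is g(x) = (1/3)cos 2x + (2/3)sin 2x

E_3pi/2 f = (9/2)cos x + (1/3)cos 2x
D f = -(9/2)cos x + (2/3)sin 2x
(E_3pi/2 + D) f = (1/3)cos 2x + (2/3)sin 2x


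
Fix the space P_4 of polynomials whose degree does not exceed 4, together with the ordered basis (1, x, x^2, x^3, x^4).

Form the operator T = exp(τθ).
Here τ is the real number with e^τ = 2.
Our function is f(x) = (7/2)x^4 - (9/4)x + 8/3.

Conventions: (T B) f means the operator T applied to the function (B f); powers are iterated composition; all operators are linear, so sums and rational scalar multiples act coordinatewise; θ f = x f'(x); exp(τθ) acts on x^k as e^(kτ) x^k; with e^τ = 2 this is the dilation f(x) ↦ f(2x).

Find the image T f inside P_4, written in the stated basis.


exp(τθ) x^k = e^(kτ) x^k; with e^τ = 2 this sends x^k to 2^k x^k
x ↦ 2 x
x^4 ↦ 16 x^4
applying this coordinatewise to f: exp(τθ) f = 56x^4 - (9/2)x + 8/3

the result is g(x) = 56x^4 - (9/2)x + 8/3


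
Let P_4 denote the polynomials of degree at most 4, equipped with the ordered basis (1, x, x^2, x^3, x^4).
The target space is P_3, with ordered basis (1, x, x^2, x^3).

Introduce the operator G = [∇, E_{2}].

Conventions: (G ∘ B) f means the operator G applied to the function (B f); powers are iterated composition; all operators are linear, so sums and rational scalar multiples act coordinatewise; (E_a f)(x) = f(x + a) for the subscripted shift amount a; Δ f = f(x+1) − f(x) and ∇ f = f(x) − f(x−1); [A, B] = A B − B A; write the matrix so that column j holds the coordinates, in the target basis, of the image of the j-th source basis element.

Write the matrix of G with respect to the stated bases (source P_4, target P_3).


image of 1: 0
image of x: 0
image of x^2: 0
image of x^3: 0
image of x^4: 0
each image's coordinates form column j of the matrix

the matrix is [[0, 0, 0, 0, 0]; [0, 0, 0, 0, 0]; [0, 0, 0, 0, 0]; [0, 0, 0, 0, 0]] (rows listed top to bottom)


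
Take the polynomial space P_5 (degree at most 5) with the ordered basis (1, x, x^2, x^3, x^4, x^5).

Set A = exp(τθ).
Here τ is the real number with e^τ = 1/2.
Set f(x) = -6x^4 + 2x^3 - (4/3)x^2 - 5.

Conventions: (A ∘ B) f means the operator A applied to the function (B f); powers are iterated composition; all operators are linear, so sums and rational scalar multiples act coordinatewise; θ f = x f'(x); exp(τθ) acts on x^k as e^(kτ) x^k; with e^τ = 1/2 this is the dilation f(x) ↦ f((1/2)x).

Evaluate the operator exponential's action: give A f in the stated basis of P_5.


exp(τθ) x^k = e^(kτ) x^k; with e^τ = 1/2 this sends x^k to (1/2)^k x^k
x^2 ↦ 1/4 x^2
x^3 ↦ 1/8 x^3
x^4 ↦ 1/16 x^4
applying this coordinatewise to f: exp(τθ) f = -(3/8)x^4 + (1/4)x^3 - (1/3)x^2 - 5

the image equals g(x) = -(3/8)x^4 + (1/4)x^3 - (1/3)x^2 - 5


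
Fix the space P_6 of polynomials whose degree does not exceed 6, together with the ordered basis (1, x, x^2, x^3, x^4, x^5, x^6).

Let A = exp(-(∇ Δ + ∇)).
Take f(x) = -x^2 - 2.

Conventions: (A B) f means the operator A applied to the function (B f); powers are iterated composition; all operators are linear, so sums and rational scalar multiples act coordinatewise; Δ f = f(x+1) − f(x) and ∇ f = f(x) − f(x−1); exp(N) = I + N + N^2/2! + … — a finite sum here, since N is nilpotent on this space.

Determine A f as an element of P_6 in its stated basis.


order-1 term: 2x + 1
order-2 term: -1
the series for exp(-(∇ Δ + ∇)) f terminates at order 2
exp(-(∇ Δ + ∇)) f = -x^2 + 2x - 2

the result is g(x) = -x^2 + 2x - 2


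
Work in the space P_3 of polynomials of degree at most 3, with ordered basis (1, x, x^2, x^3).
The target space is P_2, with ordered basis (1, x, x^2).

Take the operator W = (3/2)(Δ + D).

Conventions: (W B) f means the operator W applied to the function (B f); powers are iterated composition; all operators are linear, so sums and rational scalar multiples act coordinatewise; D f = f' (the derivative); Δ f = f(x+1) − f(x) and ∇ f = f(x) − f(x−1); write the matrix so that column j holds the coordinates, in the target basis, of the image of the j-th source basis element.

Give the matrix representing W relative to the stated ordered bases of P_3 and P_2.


image of 1: 0
image of x: 3
image of x^2: 6x + 3/2
image of x^3: 9x^2 + (9/2)x + 3/2
each image's coordinates form column j of the matrix

the matrix is [[0, 3, 3/2, 3/2]; [0, 0, 6, 9/2]; [0, 0, 0, 9]] (rows listed top to bottom)


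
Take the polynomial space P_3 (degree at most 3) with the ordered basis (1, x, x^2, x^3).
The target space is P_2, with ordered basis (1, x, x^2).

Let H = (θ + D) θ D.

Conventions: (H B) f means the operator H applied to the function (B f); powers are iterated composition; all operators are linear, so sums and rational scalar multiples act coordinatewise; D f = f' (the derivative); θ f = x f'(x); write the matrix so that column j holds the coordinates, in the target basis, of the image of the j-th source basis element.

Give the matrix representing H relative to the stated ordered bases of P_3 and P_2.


image of 1: 0
image of x: 0
image of x^2: 2x + 2
image of x^3: 12x^2 + 12x
each image's coordinates form column j of the matrix

the matrix is [[0, 0, 2, 0]; [0, 0, 2, 12]; [0, 0, 0, 12]] (rows listed top to bottom)


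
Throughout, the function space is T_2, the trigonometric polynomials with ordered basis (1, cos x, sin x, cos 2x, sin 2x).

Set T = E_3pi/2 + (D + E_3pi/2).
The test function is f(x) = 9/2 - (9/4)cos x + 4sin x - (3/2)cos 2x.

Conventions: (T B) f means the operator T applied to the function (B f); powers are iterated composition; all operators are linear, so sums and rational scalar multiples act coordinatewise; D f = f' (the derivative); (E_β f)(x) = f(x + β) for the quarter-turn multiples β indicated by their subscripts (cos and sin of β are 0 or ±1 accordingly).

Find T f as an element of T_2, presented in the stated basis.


E_3pi/2 f = 9/2 - 4cos x - (9/4)sin x + (3/2)cos 2x
D f = 4cos x + (9/4)sin x + 3sin 2x
E_3pi/2 f = 9/2 - 4cos x - (9/4)sin x + (3/2)cos 2x
(D + E_3pi/2) f = 9/2 + (3/2)cos 2x + 3sin 2x
(E_3pi/2 + (D + E_3pi/2)) f = 9 - 4cos x - (9/4)sin x + 3cos 2x + 3sin 2x

the result is g(x) = 9 - 4cos x - (9/4)sin x + 3cos 2x + 3sin 2x


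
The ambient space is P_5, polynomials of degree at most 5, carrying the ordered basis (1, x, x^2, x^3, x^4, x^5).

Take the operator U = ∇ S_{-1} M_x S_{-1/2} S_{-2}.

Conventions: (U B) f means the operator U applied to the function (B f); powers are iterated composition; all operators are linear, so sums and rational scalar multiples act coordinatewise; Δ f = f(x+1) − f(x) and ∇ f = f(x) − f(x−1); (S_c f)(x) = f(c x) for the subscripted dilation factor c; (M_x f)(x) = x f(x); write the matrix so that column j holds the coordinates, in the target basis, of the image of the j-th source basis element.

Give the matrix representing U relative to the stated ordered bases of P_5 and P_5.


the matrix is [[-1, -1, -1, -1, -1, -1]; [0, 2, 3, 4, 5, 6]; [0, 0, -3, -6, -10, -15]; [0, 0, 0, 4, 10, 20]; [0, 0, 0, 0, -5, -15]; [0, 0, 0, 0, 0, 6]] (rows listed top to bottom)

image of 1: -1
image of x: 2x - 1
image of x^2: -3x^2 + 3x - 1
image of x^3: 4x^3 - 6x^2 + 4x - 1
image of x^4: -5x^4 + 10x^3 - 10x^2 + 5x - 1
image of x^5: 6x^5 - 15x^4 + 20x^3 - 15x^2 + 6x - 1
each image's coordinates form column j of the matrix


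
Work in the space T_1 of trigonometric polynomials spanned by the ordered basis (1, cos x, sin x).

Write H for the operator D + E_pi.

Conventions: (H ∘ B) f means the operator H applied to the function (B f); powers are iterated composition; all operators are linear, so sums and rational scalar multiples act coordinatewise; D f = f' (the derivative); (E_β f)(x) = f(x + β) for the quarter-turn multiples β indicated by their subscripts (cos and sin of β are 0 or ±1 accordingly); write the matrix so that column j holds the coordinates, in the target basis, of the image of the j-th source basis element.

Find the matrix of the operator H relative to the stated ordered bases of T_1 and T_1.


the matrix is [[1, 0, 0]; [0, -1, 1]; [0, -1, -1]] (rows listed top to bottom)

image of 1: 1
image of cos x: -cos x - sin x
image of sin x: cos x - sin x
each image's coordinates form column j of the matrix


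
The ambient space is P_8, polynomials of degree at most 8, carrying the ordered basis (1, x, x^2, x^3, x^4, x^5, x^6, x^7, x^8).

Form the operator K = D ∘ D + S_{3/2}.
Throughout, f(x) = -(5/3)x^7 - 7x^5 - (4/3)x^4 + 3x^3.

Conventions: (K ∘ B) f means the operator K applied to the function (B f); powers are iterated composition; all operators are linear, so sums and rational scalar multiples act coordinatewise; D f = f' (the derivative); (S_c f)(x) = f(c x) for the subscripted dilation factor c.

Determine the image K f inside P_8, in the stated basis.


D f = -(35/3)x^6 - 35x^4 - (16/3)x^3 + 9x^2
D D f = -70x^5 - 140x^3 - 16x^2 + 18x
S_{3/2} f = -(3645/128)x^7 - (1701/32)x^5 - (27/4)x^4 + (81/8)x^3
(D ∘ D + S_{3/2}) f = -(3645/128)x^7 - (3941/32)x^5 - (27/4)x^4 - (1039/8)x^3 - 16x^2 + 18x

the image equals g(x) = -(3645/128)x^7 - (3941/32)x^5 - (27/4)x^4 - (1039/8)x^3 - 16x^2 + 18x


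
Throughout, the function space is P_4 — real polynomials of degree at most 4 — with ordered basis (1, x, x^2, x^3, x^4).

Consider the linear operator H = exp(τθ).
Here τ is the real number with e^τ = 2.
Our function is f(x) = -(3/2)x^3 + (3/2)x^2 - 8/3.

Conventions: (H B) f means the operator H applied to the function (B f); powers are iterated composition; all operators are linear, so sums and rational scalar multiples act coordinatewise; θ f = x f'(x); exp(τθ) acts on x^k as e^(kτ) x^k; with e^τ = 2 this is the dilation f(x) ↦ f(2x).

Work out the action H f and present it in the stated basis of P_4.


the result is g(x) = -12x^3 + 6x^2 - 8/3

exp(τθ) x^k = e^(kτ) x^k; with e^τ = 2 this sends x^k to 2^k x^k
x^2 ↦ 4 x^2
x^3 ↦ 8 x^3
applying this coordinatewise to f: exp(τθ) f = -12x^3 + 6x^2 - 8/3


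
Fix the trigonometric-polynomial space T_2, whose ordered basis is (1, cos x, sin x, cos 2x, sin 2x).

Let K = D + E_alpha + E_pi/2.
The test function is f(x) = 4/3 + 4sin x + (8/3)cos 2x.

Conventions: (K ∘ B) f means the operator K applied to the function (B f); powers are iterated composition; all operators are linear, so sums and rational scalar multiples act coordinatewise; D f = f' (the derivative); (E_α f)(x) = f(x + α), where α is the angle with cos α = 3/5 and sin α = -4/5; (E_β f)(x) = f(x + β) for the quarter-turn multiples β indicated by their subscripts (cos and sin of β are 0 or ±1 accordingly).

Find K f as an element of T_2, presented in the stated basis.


g(x) = 8/3 + (24/5)cos x + (12/5)sin x - (256/75)cos 2x - (208/75)sin 2x

D f = 4cos x - (16/3)sin 2x
E_alpha f = 4/3 - (16/5)cos x + (12/5)sin x - (56/75)cos 2x + (64/25)sin 2x
E_pi/2 f = 4/3 + 4cos x - (8/3)cos 2x
(D + E_alpha + E_pi/2) f = 8/3 + (24/5)cos x + (12/5)sin x - (256/75)cos 2x - (208/75)sin 2x


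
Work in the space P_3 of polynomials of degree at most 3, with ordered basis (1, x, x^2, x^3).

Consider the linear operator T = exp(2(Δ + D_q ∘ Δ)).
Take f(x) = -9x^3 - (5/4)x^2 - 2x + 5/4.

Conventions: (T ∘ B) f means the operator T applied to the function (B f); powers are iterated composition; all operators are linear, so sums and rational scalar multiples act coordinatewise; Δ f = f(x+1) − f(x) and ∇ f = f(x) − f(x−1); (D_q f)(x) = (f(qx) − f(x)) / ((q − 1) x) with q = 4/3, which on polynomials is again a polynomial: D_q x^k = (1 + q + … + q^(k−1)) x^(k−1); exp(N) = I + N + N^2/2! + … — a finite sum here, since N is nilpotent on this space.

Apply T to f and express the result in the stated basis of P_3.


order-1 term: -54x^2 - 185x - 167/2
order-2 term: -108x - 347
order-3 term: -72
the series for exp(2(Δ + D_q ∘ Δ)) f terminates at order 3
exp(2(Δ + D_q ∘ Δ)) f = -9x^3 - (221/4)x^2 - 295x - 2005/4

the result is g(x) = -9x^3 - (221/4)x^2 - 295x - 2005/4


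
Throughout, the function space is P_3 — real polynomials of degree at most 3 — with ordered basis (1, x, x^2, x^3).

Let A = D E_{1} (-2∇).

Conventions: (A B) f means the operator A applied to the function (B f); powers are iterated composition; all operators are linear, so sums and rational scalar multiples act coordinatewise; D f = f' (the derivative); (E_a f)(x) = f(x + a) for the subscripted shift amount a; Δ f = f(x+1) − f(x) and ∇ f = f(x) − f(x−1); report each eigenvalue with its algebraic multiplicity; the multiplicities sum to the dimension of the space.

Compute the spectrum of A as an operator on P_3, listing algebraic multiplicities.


λ = 0 (multiplicity 4)

image of 1: 0
image of x: 0
image of x^2: -4
image of x^3: -12x - 6
the matrix is upper triangular; its diagonal is (0, 0, 0, 0)
for a triangular matrix the eigenvalues are the diagonal entries, with algebraic multiplicity their repetition count
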